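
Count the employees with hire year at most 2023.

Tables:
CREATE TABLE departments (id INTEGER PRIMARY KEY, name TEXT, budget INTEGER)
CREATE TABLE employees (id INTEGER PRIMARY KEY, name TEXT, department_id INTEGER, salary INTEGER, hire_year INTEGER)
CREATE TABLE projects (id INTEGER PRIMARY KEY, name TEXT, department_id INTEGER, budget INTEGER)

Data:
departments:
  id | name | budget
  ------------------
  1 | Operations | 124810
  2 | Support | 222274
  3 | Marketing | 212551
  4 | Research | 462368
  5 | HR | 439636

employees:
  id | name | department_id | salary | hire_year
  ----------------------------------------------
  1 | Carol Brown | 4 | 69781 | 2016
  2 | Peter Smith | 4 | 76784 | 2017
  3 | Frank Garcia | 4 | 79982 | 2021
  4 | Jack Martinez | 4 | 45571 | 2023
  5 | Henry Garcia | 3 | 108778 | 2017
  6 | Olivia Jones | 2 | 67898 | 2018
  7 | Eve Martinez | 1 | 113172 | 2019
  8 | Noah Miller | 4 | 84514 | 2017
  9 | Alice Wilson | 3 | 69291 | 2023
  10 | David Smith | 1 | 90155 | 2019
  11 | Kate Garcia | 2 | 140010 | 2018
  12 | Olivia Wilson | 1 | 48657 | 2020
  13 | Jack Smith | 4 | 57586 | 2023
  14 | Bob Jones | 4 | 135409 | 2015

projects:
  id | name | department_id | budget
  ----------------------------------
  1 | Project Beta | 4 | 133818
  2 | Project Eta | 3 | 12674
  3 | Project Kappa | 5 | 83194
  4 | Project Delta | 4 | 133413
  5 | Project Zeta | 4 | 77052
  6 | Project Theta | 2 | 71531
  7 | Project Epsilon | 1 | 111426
SELECT COUNT(*) FROM employees WHERE hire_year <= 2023

Execution result:
14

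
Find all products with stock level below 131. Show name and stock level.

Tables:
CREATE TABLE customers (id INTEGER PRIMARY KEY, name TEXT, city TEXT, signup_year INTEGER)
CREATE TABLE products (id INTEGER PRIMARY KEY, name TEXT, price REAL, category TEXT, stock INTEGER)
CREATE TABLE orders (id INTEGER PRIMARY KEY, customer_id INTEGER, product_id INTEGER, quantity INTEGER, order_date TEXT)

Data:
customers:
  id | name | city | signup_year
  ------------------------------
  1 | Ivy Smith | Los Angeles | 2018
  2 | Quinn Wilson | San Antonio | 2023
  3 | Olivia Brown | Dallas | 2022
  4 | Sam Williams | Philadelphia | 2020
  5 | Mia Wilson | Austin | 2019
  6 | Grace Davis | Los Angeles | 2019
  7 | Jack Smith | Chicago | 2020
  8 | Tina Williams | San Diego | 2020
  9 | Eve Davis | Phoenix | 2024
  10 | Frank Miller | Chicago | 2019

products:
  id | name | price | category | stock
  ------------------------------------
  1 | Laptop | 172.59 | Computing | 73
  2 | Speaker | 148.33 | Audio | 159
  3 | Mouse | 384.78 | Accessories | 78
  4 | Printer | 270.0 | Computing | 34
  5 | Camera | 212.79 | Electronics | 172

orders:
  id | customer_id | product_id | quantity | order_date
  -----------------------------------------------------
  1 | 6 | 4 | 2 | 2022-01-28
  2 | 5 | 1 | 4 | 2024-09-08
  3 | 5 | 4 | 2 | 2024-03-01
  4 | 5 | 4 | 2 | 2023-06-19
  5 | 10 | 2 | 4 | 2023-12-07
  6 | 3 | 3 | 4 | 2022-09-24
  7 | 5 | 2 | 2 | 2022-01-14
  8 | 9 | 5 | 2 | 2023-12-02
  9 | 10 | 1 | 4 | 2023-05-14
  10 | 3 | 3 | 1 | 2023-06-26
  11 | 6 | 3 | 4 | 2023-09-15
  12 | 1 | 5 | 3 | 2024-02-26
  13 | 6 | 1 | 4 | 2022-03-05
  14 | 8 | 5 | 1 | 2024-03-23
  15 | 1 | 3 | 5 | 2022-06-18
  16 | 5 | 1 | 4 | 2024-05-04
SELECT name, stock FROM products WHERE stock < 131

Execution result:
name | stock
Laptop | 73
Mouse | 78
Printer | 34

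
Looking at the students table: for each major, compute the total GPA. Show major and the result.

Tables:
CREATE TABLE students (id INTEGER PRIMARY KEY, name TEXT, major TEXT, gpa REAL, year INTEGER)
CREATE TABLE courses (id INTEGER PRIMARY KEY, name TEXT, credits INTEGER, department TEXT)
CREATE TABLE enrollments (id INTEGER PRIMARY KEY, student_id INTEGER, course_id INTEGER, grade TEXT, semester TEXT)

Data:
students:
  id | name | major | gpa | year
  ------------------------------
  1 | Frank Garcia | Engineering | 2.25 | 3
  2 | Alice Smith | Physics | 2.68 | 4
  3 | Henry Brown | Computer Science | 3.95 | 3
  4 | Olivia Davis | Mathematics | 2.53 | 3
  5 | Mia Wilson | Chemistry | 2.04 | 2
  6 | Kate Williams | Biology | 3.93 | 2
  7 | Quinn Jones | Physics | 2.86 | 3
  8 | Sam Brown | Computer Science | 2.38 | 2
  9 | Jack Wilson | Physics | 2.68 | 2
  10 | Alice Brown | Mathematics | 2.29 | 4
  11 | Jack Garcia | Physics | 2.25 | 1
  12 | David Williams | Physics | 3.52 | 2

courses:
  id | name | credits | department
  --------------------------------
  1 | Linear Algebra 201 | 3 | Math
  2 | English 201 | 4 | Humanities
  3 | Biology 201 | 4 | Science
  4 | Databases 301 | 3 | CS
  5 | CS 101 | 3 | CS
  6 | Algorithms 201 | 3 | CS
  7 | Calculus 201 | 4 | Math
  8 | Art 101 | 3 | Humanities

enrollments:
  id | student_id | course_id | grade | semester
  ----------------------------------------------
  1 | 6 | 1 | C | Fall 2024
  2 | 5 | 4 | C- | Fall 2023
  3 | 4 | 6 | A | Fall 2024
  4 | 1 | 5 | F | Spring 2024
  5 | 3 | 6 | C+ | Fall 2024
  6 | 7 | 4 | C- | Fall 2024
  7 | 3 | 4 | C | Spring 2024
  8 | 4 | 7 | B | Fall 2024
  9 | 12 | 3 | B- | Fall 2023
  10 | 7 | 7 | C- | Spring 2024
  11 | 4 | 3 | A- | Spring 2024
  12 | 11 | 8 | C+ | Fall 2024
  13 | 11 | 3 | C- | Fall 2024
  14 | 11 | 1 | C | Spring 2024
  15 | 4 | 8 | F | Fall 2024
SELECT major, SUM(gpa) AS sum_gpa FROM students GROUP BY major

Execution result:
major | sum_gpa
Biology | 3.93
Chemistry | 2.04
Computer Science | 6.33
Engineering | 2.25
Mathematics | 4.82
Physics | 13.99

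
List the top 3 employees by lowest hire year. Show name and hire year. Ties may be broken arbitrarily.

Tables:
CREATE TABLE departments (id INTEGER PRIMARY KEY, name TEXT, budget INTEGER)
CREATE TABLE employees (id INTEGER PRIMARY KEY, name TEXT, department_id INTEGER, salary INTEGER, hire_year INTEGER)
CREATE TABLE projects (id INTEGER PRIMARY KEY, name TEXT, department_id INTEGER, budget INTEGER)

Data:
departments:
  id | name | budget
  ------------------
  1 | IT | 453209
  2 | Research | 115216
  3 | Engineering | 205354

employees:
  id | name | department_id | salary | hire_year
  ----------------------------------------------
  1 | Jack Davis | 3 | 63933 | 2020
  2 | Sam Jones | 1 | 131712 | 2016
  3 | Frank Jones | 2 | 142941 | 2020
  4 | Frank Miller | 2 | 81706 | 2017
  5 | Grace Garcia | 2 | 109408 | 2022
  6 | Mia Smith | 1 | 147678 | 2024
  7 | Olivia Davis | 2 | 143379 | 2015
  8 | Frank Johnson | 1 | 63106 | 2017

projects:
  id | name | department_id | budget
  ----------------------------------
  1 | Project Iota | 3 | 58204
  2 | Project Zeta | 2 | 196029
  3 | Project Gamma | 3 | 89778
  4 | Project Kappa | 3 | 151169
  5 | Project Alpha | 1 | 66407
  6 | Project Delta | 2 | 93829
SELECT name, hire_year FROM employees ORDER BY hire_year ASC LIMIT 3

Execution result:
name | hire_year
Olivia Davis | 2015
Sam Jones | 2016
Frank Miller | 2017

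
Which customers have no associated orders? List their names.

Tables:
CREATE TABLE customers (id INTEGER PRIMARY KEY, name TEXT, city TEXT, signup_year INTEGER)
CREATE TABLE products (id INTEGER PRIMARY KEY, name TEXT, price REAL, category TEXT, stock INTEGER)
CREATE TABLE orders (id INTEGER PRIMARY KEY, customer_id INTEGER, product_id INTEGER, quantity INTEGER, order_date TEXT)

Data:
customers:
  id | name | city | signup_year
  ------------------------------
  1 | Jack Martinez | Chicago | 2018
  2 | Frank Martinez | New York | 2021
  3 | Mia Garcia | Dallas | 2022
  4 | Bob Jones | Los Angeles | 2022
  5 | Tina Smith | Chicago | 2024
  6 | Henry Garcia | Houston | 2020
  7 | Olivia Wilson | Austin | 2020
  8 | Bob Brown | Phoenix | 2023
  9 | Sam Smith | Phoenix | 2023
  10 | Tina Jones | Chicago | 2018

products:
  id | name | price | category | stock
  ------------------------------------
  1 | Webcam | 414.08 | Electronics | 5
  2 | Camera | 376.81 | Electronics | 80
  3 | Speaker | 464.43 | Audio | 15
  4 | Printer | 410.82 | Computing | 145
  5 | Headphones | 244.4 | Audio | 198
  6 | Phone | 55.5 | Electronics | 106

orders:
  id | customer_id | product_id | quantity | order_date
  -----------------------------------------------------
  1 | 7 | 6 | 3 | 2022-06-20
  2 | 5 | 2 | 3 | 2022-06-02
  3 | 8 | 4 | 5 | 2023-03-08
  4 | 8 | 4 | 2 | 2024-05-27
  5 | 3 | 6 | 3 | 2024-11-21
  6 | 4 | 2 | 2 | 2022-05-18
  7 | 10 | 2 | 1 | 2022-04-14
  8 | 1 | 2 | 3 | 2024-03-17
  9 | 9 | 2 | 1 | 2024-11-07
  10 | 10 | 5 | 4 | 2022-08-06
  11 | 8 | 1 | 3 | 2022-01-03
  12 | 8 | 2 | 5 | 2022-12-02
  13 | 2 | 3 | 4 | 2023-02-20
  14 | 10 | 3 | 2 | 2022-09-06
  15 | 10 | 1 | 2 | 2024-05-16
SELECT p.name FROM customers p LEFT JOIN orders c ON c.customer_id = p.id WHERE c.id IS NULL

Execution result:
Henry Garcia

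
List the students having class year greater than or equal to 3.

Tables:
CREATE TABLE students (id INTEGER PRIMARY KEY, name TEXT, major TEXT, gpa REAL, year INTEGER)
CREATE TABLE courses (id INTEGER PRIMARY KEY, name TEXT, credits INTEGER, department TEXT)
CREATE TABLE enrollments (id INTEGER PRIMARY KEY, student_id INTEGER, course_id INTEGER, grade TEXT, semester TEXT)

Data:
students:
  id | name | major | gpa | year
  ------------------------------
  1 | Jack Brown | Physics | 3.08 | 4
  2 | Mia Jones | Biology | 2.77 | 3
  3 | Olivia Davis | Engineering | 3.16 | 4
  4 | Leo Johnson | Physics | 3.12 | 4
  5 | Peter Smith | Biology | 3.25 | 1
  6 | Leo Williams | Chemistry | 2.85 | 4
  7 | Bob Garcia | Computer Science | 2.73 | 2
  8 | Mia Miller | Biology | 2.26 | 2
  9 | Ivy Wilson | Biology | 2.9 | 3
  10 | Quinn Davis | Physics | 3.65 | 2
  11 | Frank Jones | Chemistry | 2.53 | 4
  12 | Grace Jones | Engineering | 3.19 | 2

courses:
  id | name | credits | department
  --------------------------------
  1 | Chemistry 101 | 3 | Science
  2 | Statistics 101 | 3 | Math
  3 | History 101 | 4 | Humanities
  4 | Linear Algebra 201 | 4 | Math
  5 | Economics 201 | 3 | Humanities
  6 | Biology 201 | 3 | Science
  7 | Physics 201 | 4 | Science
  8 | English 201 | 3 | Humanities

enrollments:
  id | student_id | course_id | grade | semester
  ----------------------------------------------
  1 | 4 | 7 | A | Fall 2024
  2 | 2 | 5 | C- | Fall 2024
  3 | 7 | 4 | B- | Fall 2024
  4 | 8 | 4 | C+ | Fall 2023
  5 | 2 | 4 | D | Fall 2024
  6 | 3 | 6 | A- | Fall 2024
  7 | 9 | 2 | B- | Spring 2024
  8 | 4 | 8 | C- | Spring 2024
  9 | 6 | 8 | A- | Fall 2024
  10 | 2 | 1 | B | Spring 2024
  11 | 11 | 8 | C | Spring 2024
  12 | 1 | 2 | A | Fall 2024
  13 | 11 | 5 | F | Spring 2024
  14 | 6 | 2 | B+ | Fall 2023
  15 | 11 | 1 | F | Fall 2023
SELECT name, year FROM students WHERE year >= 3

Execution result:
name | year
Jack Brown | 4
Mia Jones | 3
Olivia Davis | 4
Leo Johnson | 4
Leo Williams | 4
Ivy Wilson | 3
Frank Jones | 4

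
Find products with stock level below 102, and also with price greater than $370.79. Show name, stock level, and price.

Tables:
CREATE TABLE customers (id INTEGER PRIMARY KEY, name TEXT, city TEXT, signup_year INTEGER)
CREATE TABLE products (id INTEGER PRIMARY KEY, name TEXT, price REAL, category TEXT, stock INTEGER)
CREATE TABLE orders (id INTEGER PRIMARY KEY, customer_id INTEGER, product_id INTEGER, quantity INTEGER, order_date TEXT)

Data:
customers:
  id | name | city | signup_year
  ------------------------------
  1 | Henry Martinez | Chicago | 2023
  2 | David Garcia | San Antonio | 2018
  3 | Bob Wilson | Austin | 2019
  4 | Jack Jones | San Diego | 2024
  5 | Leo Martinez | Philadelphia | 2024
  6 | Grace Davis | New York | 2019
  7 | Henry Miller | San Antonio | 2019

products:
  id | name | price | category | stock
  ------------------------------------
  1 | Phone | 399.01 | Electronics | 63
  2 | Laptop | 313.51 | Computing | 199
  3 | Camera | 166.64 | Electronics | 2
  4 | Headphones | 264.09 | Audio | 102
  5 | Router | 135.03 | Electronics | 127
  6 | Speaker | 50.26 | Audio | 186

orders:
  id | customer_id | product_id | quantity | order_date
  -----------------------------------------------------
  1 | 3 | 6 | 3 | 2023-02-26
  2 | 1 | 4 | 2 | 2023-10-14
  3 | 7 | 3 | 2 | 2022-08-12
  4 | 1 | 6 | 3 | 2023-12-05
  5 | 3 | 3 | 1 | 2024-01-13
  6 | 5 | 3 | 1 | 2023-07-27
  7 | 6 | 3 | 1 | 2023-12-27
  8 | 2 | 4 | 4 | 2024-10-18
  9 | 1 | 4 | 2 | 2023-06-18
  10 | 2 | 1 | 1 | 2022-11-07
SELECT name, stock, price FROM products WHERE stock < 102 AND price > 370.79

Execution result:
name | stock | price
Phone | 63 | 399.01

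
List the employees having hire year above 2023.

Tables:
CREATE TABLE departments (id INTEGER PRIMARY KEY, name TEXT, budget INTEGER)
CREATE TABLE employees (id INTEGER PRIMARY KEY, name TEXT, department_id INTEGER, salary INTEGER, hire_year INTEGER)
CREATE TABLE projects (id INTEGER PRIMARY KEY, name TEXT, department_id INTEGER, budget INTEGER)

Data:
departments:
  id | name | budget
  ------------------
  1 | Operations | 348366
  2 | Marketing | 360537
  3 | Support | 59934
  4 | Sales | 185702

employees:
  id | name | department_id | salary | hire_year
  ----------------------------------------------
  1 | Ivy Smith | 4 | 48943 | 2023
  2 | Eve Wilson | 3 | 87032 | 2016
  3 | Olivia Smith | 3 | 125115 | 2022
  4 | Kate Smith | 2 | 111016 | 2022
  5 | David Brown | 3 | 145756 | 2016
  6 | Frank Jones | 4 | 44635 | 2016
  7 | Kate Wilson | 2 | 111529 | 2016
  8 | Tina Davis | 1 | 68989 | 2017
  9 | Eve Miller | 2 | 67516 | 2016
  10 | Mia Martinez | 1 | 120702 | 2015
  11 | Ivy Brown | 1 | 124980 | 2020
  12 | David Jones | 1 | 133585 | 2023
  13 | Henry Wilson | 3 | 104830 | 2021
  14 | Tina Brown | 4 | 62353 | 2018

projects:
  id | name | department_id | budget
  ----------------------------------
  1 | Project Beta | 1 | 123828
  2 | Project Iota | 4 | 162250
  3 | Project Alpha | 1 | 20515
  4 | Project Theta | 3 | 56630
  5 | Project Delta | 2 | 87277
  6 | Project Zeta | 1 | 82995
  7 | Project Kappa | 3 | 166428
SELECT name, hire_year FROM employees WHERE hire_year > 2023

Execution result:
(no rows)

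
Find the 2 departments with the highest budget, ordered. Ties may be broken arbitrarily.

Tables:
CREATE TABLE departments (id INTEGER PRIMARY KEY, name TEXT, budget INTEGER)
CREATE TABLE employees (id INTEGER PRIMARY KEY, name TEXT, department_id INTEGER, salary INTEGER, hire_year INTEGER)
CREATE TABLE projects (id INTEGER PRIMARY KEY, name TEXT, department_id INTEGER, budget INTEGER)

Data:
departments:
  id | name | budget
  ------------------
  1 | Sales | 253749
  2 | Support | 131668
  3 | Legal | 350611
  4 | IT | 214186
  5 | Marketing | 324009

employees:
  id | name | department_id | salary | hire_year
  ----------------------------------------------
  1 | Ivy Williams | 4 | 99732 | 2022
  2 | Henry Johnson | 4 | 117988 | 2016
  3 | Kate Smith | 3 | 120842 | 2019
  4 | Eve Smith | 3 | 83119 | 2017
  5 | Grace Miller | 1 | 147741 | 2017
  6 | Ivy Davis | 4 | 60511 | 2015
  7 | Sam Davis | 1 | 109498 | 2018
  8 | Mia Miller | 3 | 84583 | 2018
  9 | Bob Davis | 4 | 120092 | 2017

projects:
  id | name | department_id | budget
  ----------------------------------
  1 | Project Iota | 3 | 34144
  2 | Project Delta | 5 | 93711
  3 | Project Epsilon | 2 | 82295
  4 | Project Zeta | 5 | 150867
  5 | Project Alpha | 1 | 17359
SELECT name, budget FROM departments ORDER BY budget DESC LIMIT 2

Execution result:
name | budget
Legal | 350611
Marketing | 324009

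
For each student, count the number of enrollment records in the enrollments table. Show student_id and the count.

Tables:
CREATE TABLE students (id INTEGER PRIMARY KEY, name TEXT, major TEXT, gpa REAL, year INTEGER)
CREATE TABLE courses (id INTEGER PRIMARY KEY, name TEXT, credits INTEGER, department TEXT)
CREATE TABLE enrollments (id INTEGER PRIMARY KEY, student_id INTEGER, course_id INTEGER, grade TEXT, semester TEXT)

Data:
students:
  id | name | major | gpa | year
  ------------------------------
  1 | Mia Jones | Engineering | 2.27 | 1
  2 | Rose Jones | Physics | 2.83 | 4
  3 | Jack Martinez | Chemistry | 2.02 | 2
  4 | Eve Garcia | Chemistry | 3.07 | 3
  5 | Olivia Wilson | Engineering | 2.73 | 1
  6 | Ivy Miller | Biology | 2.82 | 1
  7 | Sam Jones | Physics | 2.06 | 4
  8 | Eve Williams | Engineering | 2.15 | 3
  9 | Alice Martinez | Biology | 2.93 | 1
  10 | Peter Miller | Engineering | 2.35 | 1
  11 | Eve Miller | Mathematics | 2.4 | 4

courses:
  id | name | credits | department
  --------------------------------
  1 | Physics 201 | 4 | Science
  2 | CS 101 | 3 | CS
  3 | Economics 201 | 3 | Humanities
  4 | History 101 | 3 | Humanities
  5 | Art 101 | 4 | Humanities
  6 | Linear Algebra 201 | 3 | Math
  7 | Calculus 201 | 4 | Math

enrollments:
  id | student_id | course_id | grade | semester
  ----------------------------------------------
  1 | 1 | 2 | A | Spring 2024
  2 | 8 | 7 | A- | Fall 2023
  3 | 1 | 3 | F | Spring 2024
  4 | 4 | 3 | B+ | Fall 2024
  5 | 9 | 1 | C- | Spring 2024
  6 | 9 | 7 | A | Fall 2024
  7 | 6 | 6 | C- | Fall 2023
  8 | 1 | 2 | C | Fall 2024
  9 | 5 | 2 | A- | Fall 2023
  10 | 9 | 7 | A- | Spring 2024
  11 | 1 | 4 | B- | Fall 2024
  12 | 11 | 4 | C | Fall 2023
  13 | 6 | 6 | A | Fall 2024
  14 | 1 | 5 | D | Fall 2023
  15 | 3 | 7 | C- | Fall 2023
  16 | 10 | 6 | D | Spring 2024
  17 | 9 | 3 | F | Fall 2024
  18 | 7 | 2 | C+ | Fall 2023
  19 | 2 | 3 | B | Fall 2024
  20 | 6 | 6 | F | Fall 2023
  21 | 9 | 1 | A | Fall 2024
SELECT student_id, COUNT(*) AS enrollment_count FROM enrollments GROUP BY student_id

Execution result:
student_id | enrollment_count
1 | 5
2 | 1
3 | 1
4 | 1
5 | 1
6 | 3
7 | 1
8 | 1
9 | 5
10 | 1
11 | 1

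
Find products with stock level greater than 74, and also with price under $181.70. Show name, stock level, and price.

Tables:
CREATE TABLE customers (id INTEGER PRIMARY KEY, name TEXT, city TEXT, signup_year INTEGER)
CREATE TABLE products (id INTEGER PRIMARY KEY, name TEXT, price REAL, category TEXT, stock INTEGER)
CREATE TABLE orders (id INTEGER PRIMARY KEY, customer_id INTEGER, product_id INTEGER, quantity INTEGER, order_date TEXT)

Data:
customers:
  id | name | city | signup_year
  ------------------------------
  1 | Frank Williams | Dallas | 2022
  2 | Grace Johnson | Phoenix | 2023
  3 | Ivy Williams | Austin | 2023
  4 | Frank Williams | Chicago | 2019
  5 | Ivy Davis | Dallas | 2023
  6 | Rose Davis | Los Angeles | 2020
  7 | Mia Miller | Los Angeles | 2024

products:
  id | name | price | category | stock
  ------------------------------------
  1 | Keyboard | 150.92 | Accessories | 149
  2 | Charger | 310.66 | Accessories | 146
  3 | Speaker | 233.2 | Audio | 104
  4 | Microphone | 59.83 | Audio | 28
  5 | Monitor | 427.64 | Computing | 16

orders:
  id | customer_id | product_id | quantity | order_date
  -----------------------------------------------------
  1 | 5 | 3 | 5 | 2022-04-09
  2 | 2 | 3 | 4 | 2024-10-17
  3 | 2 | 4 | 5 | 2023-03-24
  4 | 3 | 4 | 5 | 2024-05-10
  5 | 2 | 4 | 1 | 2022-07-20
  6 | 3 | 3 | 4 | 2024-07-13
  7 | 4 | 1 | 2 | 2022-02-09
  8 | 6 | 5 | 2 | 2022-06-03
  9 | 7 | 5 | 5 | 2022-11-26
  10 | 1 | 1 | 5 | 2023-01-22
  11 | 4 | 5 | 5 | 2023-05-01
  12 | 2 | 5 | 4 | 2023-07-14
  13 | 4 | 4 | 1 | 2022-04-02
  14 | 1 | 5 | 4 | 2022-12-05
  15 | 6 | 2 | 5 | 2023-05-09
SELECT name, stock, price FROM products WHERE stock > 74 AND price < 181.7

Execution result:
name | stock | price
Keyboard | 149 | 150.92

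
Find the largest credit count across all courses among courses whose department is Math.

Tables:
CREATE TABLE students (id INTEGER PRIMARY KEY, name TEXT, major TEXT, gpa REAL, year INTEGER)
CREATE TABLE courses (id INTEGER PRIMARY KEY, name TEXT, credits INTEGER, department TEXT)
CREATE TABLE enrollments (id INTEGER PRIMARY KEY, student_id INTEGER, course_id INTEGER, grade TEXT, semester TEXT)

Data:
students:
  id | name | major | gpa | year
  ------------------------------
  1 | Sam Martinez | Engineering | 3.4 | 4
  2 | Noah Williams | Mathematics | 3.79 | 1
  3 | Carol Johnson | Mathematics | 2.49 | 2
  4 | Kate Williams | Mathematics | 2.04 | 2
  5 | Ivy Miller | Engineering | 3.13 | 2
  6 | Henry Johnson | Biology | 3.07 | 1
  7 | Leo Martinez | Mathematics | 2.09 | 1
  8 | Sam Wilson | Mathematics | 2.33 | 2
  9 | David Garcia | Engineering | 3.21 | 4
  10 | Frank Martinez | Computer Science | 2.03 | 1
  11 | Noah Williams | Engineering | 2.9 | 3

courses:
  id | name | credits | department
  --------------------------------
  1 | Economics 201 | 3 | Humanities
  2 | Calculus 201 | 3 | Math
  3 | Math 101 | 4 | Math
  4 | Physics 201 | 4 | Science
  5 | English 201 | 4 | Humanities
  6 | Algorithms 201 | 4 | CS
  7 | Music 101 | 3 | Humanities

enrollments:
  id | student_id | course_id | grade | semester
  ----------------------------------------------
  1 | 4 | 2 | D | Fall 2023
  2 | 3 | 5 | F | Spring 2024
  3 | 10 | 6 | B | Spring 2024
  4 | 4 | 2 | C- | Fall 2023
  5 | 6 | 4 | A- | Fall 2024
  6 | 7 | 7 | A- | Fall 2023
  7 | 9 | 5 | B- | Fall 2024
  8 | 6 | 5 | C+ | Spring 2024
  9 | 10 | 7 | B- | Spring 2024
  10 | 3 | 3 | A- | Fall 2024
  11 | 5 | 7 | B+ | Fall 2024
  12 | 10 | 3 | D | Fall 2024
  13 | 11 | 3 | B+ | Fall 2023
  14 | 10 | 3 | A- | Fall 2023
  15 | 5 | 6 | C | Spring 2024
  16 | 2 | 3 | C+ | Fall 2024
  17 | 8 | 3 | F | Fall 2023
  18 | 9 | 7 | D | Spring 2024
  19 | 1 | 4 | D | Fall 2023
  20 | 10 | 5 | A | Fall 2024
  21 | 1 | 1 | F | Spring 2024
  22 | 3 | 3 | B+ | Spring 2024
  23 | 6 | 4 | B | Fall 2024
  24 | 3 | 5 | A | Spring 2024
SELECT MAX(credits) FROM courses WHERE department = 'Math'

Execution result:
4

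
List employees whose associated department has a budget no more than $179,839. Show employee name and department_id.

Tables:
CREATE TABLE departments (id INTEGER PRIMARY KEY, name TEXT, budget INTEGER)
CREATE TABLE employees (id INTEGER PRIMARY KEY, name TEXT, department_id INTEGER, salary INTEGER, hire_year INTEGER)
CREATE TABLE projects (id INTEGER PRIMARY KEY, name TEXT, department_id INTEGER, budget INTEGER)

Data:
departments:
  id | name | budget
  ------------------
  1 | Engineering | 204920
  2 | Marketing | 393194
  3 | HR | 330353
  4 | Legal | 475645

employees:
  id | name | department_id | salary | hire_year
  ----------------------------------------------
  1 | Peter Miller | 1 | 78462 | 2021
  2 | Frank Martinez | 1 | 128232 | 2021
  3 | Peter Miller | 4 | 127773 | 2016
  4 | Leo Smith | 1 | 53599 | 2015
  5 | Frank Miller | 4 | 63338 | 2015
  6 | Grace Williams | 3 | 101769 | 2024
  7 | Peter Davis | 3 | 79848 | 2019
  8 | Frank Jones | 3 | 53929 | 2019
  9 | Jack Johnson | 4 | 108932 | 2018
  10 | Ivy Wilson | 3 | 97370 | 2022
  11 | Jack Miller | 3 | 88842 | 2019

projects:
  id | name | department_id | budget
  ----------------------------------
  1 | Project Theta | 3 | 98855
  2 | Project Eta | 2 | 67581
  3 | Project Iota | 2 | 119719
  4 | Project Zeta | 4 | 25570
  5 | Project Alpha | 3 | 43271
SELECT name, department_id FROM employees WHERE department_id IN (SELECT id FROM departments WHERE budget <= 179839)

Execution result:
(no rows)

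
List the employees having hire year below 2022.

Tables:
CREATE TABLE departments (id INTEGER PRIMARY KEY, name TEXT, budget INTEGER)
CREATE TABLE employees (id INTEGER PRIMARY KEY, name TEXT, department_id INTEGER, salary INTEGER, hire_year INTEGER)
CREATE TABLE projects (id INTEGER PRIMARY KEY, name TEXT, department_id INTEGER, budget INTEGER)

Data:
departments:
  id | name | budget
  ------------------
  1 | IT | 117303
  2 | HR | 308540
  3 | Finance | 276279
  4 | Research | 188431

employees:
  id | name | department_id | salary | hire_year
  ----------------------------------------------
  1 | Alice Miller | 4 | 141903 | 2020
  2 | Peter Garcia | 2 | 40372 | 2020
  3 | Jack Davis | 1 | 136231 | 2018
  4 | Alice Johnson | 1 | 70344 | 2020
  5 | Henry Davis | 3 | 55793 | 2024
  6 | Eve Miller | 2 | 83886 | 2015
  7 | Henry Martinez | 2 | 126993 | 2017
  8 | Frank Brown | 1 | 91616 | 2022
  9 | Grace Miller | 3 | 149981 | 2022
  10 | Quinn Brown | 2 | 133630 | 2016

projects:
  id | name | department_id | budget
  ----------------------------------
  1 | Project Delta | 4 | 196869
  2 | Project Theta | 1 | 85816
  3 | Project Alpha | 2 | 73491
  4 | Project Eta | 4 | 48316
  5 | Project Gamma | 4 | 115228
SELECT name, hire_year FROM employees WHERE hire_year < 2022

Execution result:
name | hire_year
Alice Miller | 2020
Peter Garcia | 2020
Jack Davis | 2018
Alice Johnson | 2020
Eve Miller | 2015
Henry Martinez | 2017
Quinn Brown | 2016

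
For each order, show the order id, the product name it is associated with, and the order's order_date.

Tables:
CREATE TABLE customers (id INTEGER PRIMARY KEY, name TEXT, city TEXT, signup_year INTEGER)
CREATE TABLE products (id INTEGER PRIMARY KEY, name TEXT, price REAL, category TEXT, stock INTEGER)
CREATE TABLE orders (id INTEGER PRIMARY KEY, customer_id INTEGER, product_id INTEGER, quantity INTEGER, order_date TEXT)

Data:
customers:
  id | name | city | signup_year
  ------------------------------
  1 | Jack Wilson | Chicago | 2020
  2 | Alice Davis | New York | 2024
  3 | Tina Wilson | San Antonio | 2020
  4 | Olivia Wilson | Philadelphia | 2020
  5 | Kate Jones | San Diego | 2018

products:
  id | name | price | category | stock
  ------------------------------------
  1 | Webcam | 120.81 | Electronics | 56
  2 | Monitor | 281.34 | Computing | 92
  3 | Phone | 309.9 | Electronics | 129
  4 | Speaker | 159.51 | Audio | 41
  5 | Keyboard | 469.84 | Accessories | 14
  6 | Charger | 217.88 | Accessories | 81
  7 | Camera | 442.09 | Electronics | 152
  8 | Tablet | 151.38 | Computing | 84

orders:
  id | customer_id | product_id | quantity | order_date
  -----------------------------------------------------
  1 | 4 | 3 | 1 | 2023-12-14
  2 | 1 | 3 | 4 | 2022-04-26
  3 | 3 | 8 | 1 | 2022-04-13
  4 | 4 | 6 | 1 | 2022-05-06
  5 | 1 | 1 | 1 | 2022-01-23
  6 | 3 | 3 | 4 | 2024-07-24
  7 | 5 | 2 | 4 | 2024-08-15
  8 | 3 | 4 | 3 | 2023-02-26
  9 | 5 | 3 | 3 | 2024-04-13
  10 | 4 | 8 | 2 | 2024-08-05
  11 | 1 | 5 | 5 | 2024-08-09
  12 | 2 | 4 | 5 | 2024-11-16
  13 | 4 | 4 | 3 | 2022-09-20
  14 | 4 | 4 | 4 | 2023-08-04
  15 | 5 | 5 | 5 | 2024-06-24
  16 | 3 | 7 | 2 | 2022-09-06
SELECT c.id, p.name AS product, c.order_date FROM orders c JOIN products p ON c.product_id = p.id

Execution result:
id | product | order_date
1 | Phone | 2023-12-14
2 | Phone | 2022-04-26
3 | Tablet | 2022-04-13
4 | Charger | 2022-05-06
5 | Webcam | 2022-01-23
6 | Phone | 2024-07-24
7 | Monitor | 2024-08-15
8 | Speaker | 2023-02-26
9 | Phone | 2024-04-13
10 | Tablet | 2024-08-05
11 | Keyboard | 2024-08-09
12 | Speaker | 2024-11-16
13 | Speaker | 2022-09-20
14 | Speaker | 2023-08-04
15 | Keyboard | 2024-06-24
16 | Camera | 2022-09-06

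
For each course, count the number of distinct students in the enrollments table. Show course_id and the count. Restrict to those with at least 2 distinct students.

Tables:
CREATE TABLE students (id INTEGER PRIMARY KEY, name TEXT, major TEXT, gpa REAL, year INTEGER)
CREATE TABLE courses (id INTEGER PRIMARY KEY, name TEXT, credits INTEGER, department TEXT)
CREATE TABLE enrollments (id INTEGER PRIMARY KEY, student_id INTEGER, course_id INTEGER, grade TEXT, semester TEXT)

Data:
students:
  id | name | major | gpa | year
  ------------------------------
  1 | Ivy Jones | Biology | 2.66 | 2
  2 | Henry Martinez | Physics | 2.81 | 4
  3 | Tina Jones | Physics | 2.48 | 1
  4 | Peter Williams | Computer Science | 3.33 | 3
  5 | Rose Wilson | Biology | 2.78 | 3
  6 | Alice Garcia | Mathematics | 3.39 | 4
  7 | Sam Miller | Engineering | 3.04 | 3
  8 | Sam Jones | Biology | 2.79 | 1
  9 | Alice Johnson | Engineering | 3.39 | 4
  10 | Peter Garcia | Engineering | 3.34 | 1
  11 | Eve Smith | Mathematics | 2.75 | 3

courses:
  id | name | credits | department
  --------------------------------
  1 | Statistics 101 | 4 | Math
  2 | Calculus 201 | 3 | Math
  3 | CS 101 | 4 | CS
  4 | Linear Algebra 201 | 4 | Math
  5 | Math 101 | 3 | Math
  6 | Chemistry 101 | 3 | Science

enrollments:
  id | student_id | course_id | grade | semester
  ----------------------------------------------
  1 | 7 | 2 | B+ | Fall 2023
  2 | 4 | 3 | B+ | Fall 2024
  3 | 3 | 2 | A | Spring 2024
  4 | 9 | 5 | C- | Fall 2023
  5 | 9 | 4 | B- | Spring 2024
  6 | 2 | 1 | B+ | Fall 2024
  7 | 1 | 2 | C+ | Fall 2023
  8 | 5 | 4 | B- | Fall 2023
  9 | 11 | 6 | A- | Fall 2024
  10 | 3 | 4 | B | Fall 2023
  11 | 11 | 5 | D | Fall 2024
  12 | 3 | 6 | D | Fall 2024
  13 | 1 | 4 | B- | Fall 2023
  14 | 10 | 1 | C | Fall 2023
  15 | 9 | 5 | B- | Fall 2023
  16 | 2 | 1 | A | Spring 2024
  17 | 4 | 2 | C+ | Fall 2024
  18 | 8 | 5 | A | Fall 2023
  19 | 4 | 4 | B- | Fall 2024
SELECT course_id, COUNT(DISTINCT student_id) AS distinct_student_count FROM enrollments GROUP BY course_id HAVING COUNT(DISTINCT student_id) >= 2

Execution result:
course_id | distinct_student_count
1 | 2
2 | 4
4 | 5
5 | 3
6 | 2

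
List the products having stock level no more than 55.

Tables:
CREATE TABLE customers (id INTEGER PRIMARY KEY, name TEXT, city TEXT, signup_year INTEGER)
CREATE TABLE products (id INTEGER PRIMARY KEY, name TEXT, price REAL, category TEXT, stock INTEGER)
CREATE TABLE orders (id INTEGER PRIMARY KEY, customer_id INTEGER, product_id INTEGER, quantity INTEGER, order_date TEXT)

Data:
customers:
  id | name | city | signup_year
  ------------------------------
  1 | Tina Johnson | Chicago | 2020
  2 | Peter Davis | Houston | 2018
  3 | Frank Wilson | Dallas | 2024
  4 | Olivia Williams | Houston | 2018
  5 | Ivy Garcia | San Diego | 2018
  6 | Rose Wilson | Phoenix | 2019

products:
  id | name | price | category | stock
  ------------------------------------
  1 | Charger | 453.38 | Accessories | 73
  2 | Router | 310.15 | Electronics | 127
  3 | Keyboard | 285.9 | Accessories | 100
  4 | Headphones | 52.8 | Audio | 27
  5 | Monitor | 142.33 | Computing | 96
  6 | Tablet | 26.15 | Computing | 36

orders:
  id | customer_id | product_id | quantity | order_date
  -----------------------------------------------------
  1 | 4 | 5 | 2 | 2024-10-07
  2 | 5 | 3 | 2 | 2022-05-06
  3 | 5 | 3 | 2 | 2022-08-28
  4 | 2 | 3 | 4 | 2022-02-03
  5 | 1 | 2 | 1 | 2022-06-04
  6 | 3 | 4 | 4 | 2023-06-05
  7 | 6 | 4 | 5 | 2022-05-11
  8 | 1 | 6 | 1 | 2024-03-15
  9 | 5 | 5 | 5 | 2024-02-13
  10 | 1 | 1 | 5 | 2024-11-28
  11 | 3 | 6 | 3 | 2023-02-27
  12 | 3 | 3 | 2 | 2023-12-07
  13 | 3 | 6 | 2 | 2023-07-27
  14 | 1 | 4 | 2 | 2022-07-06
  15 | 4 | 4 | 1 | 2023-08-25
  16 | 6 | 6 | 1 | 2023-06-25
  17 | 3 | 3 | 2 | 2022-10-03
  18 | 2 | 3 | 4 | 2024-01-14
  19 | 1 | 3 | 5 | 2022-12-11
SELECT name, stock FROM products WHERE stock <= 55

Execution result:
name | stock
Headphones | 27
Tablet | 36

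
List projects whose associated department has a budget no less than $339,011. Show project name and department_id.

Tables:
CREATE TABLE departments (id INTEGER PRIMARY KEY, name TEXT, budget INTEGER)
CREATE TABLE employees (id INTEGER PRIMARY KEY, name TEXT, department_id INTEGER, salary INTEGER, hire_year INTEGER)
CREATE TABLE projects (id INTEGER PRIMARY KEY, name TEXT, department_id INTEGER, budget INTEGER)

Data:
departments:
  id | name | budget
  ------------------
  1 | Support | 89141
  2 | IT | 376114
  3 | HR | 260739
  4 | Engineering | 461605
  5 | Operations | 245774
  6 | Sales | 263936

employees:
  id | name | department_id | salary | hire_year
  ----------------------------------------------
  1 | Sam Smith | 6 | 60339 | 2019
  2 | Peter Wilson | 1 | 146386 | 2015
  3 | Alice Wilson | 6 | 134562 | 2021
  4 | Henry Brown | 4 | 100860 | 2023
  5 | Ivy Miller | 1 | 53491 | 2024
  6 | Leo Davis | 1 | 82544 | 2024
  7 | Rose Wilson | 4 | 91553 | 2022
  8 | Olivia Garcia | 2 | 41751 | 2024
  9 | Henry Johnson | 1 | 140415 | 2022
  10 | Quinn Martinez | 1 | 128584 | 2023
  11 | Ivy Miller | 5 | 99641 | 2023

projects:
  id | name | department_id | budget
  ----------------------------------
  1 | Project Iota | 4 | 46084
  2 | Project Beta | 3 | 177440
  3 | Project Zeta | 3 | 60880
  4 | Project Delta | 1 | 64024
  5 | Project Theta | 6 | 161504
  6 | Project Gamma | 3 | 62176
SELECT name, department_id FROM projects WHERE department_id IN (SELECT id FROM departments WHERE budget >= 339011)

Execution result:
name | department_id
Project Iota | 4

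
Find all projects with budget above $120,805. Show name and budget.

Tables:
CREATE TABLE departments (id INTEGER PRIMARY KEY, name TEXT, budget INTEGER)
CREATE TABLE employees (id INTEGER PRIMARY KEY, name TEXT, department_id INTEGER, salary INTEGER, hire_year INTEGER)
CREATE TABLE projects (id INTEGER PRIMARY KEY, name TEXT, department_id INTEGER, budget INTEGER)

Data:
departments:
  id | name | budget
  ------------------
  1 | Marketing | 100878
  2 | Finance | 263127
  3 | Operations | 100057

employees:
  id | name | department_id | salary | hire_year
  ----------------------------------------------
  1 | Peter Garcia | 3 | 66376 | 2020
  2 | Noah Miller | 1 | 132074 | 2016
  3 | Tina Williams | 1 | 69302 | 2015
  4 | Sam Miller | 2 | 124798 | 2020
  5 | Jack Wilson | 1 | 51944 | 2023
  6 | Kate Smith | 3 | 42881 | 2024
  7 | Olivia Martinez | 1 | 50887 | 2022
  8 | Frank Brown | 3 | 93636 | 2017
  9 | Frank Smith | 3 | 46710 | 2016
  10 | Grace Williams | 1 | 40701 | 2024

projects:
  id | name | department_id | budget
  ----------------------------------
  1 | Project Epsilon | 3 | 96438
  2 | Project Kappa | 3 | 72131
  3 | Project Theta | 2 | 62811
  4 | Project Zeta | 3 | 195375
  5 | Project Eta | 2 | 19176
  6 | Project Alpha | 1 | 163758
SELECT name, budget FROM projects WHERE budget > 120805

Execution result:
name | budget
Project Zeta | 195375
Project Alpha | 163758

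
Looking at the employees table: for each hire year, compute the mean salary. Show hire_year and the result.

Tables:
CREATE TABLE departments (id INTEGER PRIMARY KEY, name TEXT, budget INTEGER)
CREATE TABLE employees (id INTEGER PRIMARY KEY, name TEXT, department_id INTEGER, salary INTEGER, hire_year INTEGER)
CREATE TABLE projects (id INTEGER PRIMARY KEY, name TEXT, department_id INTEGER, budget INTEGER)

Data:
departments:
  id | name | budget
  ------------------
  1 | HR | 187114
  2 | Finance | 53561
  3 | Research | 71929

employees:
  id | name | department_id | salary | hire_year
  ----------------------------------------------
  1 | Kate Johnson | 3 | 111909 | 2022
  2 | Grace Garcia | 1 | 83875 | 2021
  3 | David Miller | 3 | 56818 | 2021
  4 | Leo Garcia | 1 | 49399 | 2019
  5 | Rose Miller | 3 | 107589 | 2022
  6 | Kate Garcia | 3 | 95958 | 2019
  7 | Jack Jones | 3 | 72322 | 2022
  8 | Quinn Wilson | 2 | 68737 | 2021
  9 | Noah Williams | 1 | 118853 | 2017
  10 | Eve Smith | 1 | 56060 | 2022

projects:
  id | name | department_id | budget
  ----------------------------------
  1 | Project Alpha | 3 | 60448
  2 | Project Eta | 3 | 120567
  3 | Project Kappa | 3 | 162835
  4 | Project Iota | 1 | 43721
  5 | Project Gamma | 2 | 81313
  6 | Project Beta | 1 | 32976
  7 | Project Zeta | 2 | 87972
SELECT hire_year, AVG(salary) AS avg_salary FROM employees GROUP BY hire_year

Execution result:
hire_year | avg_salary
2017 | 118853.00
2019 | 72678.50
2021 | 69810.00
2022 | 86970.00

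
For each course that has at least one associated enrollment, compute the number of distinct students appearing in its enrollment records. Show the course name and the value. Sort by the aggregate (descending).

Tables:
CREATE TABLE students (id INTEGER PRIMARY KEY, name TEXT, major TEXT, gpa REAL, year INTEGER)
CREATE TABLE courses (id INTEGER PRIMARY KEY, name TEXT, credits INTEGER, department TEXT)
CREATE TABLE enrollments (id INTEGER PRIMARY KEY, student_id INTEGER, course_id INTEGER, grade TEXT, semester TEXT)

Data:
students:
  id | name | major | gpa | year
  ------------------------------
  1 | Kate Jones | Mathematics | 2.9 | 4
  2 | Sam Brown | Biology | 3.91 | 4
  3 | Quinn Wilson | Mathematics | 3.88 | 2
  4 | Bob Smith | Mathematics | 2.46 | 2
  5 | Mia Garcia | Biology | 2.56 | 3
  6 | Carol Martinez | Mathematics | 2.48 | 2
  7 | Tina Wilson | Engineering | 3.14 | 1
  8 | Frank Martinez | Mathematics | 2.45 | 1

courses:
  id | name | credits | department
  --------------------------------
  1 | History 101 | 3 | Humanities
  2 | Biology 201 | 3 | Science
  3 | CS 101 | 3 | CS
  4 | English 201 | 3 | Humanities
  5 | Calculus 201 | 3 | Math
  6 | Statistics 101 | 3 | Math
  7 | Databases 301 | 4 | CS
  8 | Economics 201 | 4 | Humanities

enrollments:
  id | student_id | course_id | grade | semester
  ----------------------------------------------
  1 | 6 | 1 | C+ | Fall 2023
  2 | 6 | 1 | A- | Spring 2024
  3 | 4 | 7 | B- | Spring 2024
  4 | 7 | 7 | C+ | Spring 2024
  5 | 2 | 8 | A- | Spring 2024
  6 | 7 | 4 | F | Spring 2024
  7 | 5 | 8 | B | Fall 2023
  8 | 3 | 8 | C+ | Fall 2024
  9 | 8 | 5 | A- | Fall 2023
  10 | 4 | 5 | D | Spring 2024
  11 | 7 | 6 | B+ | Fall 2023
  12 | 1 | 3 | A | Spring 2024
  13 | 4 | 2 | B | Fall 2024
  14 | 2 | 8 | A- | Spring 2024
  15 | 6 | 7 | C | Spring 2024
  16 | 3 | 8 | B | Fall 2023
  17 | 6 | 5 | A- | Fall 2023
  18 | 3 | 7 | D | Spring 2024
SELECT p.name, COUNT(DISTINCT c.student_id) AS distinct_student_count FROM enrollments c JOIN courses p ON c.course_id = p.id GROUP BY p.id, p.name ORDER BY distinct_student_count DESC

Execution result:
name | distinct_student_count
Databases 301 | 4
Calculus 201 | 3
Economics 201 | 3
History 101 | 1
Biology 201 | 1
CS 101 | 1
English 201 | 1
Statistics 101 | 1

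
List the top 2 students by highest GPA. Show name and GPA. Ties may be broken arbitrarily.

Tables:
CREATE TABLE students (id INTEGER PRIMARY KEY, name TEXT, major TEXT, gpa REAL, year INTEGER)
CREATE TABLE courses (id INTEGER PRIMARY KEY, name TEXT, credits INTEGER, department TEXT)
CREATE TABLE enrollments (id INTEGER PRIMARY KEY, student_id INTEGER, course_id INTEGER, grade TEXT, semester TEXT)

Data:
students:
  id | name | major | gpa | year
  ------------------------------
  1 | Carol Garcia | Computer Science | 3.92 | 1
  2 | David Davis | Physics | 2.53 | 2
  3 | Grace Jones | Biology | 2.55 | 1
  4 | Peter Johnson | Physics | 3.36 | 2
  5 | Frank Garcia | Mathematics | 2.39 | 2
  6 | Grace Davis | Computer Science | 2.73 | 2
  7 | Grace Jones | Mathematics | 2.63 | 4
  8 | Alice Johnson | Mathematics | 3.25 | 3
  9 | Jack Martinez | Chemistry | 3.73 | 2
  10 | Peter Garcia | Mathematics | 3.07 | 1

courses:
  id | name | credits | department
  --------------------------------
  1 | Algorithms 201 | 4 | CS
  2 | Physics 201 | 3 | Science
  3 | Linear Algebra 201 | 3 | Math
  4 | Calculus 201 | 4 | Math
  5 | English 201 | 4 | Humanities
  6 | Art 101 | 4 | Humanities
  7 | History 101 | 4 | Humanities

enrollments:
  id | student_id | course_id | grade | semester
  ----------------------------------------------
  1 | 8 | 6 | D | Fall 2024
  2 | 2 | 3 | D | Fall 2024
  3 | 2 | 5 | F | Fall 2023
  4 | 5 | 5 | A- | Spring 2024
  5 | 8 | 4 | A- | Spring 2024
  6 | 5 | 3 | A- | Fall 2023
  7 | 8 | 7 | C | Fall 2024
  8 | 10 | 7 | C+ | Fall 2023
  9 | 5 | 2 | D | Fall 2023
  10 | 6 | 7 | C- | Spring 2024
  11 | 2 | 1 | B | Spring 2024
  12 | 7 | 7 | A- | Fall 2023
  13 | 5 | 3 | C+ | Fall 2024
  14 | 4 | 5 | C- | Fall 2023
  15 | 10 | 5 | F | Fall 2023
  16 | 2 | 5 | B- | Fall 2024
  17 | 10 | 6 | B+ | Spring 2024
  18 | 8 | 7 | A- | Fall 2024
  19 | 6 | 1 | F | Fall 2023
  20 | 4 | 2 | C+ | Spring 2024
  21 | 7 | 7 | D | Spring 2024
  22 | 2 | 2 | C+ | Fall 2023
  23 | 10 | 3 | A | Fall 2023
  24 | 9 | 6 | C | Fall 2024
SELECT name, gpa FROM students ORDER BY gpa DESC LIMIT 2

Execution result:
name | gpa
Carol Garcia | 3.92
Jack Martinez | 3.73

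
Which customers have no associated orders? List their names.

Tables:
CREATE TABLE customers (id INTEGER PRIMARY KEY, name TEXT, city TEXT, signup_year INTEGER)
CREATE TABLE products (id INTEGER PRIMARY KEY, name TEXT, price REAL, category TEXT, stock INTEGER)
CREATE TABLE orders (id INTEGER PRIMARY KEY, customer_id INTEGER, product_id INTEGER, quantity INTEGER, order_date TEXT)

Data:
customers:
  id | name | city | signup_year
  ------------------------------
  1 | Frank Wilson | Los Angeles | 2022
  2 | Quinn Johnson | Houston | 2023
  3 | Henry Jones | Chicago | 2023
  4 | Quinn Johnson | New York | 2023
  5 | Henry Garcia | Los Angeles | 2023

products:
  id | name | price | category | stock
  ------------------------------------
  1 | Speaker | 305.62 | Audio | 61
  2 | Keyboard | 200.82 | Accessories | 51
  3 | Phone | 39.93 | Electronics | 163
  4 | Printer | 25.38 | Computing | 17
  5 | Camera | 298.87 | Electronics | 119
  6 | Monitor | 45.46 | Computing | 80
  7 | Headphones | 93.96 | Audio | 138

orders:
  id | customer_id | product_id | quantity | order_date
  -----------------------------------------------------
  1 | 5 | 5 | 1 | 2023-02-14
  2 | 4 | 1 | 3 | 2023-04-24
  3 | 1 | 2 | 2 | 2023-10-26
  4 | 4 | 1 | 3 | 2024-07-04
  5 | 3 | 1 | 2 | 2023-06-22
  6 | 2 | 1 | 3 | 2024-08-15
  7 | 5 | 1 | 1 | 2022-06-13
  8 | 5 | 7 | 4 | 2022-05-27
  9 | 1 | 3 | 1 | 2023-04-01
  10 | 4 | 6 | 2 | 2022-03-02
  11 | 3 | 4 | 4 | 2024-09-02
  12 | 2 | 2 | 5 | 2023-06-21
SELECT p.name FROM customers p LEFT JOIN orders c ON c.customer_id = p.id WHERE c.id IS NULL

Execution result:
(no rows)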